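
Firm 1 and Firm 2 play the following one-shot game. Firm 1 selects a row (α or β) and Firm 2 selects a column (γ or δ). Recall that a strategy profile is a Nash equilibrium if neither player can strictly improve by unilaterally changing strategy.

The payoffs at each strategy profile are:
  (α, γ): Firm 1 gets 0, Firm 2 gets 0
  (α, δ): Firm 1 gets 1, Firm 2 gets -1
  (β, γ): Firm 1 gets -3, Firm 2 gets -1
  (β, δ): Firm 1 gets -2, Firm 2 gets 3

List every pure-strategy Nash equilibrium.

(α, γ)

(α, γ): Firm 1 gets 0 ≥ -3 from β, and Firm 2 gets 0 ≥ -1 from δ — Nash equilibrium.
(α, δ): Firm 2 prefers γ (0 > -1) — not an equilibrium.
(β, γ): Firm 1 prefers α (0 > -3); Firm 2 prefers δ (3 > -1) — not an equilibrium.
(β, δ): Firm 1 prefers α (1 > -2) — not an equilibrium.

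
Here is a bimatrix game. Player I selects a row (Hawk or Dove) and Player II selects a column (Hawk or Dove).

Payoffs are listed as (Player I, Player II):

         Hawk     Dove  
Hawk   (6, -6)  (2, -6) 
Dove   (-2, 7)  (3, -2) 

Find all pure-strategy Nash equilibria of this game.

(Hawk, Hawk): Player I gets 6 ≥ -2 from Dove, and Player II gets -6 ≥ -6 from Dove — Nash equilibrium.
(Hawk, Dove): Player I prefers Dove (3 > 2) — not an equilibrium.
(Dove, Hawk): Player I prefers Hawk (6 > -2) — not an equilibrium.
(Dove, Dove): Player II prefers Hawk (7 > -2) — not an equilibrium.

(Hawk, Hawk)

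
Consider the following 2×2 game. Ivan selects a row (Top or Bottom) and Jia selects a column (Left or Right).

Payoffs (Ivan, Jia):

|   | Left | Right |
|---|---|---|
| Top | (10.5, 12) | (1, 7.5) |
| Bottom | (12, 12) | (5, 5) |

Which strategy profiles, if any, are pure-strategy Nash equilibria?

(Top, Left): Ivan prefers Bottom (12 > 10.5) — not an equilibrium.
(Top, Right): Ivan prefers Bottom (5 > 1); Jia prefers Left (12 > 7.5) — not an equilibrium.
(Bottom, Left): Ivan gets 12 ≥ 10.5 from Top, and Jia gets 12 ≥ 5 from Right — Nash equilibrium.
(Bottom, Right): Jia prefers Left (12 > 5) — not an equilibrium.

(Bottom, Left)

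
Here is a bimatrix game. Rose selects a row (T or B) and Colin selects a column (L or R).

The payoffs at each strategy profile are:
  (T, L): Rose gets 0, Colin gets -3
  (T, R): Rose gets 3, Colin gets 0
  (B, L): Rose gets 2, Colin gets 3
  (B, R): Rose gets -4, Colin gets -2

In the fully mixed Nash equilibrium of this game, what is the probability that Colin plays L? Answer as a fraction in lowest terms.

7/9

Let c be the probability that Colin plays L. In a completely mixed equilibrium, Rose must be indifferent between T and B.
Rose's expected payoff from T is 3(1−c); from B it is 2c − 4(1−c).
Setting these equal: −3c + 3 = 6c − 4, so c = 7/9.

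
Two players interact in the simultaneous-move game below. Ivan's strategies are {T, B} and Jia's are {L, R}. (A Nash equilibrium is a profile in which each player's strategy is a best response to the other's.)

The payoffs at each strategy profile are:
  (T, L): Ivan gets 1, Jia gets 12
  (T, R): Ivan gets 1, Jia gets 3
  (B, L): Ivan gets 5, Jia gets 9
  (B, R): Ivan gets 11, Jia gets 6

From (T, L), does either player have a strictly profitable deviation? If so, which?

Ivan

Ivan at (T, L) earns 1; deviating to B yields 5 — a strict improvement.
Jia earns 12; deviating to R yields 3 — not better.
Only Ivan has a strictly profitable deviation.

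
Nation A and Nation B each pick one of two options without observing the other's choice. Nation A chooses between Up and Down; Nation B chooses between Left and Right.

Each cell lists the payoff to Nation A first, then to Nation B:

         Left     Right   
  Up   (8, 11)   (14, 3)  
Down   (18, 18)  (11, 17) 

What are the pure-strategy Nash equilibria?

(Up, Left): Nation A prefers Down (18 > 8) — not an equilibrium.
(Up, Right): Nation B prefers Left (11 > 3) — not an equilibrium.
(Down, Left): Nation A gets 18 ≥ 8 from Up, and Nation B gets 18 ≥ 17 from Right — Nash equilibrium.
(Down, Right): Nation A prefers Up (14 > 11); Nation B prefers Left (18 > 17) — not an equilibrium.

(Down, Left)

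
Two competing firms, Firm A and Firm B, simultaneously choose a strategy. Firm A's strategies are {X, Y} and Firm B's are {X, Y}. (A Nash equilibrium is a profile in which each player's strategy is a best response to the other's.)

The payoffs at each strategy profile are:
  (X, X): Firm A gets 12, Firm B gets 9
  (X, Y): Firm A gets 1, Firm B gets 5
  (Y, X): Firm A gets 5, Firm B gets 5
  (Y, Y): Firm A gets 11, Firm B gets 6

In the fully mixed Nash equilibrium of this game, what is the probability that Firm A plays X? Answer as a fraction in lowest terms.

Let r be the probability that Firm A plays X. In a completely mixed equilibrium, Firm B must be indifferent between X and Y.
Firm B's expected payoff from X is 9r + 5(1−r); from Y it is 5r + 6(1−r).
Setting these equal: 4r + 5 = −r + 6, so r = 1/5.

1/5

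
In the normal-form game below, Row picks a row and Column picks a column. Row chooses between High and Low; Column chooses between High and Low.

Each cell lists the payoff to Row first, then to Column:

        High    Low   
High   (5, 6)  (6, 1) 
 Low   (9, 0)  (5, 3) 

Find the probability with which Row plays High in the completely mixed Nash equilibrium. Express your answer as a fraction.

Let x be the probability that Row plays High. In a completely mixed equilibrium, Column must be indifferent between High and Low.
Column's expected payoff from High is 6x; from Low it is x + 3(1−x).
Setting these equal: 6x = −2x + 3, so x = 3/8.

3/8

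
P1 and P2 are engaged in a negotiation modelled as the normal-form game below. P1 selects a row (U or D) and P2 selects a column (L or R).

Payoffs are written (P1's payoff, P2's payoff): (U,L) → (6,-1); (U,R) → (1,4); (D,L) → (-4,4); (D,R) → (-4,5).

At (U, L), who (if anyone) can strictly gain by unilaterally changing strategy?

P2

P1 at (U, L) earns 6; deviating to D yields -4 — not better.
P2 earns -1; deviating to R yields 4 — a strict improvement.
Only P2 has a strictly profitable deviation.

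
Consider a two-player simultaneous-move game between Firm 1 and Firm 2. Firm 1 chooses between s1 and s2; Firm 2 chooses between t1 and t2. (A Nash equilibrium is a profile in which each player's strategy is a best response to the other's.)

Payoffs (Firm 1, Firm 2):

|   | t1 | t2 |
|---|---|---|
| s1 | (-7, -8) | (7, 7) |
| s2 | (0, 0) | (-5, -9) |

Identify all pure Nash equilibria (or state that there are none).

(s1, t2) and (s2, t1)

(s1, t1): Firm 1 prefers s2 (0 > -7); Firm 2 prefers t2 (7 > -8) — not an equilibrium.
(s1, t2): Firm 1 gets 7 ≥ -5 from s2, and Firm 2 gets 7 ≥ -8 from t1 — Nash equilibrium.
(s2, t1): Firm 1 gets 0 ≥ -7 from s1, and Firm 2 gets 0 ≥ -9 from t2 — Nash equilibrium.
(s2, t2): Firm 1 prefers s1 (7 > -5); Firm 2 prefers t1 (0 > -9) — not an equilibrium.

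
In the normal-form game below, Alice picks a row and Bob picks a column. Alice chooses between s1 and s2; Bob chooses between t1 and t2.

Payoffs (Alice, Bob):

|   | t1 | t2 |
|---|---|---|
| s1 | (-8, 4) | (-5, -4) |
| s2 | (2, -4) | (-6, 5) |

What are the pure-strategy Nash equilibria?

none

(s1, t1): Alice prefers s2 (2 > -8) — not an equilibrium.
(s1, t2): Bob prefers t1 (4 > -4) — not an equilibrium.
(s2, t1): Bob prefers t2 (5 > -4) — not an equilibrium.
(s2, t2): Alice prefers s1 (-5 > -6) — not an equilibrium.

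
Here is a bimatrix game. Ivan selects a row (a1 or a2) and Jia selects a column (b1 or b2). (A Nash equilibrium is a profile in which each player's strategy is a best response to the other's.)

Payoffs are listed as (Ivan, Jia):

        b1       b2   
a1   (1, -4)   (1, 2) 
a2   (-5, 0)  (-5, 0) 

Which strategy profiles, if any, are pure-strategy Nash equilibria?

(a1, b2)

(a1, b1): Jia prefers b2 (2 > -4) — not an equilibrium.
(a1, b2): Ivan gets 1 ≥ -5 from a2, and Jia gets 2 ≥ -4 from b1 — Nash equilibrium.
(a2, b1): Ivan prefers a1 (1 > -5) — not an equilibrium.
(a2, b2): Ivan prefers a1 (1 > -5) — not an equilibrium.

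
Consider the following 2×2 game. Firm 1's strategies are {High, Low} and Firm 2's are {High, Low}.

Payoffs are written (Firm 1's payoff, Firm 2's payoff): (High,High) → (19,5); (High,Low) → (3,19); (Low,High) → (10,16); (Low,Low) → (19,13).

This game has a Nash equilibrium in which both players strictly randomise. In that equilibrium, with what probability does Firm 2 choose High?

16/25

Let c be the probability that Firm 2 plays High. In a completely mixed equilibrium, Firm 1 must be indifferent between High and Low.
Firm 1's expected payoff from High is 19c + 3(1−c); from Low it is 10c + 19(1−c).
Setting these equal: 16c + 3 = −9c + 19, so c = 16/25.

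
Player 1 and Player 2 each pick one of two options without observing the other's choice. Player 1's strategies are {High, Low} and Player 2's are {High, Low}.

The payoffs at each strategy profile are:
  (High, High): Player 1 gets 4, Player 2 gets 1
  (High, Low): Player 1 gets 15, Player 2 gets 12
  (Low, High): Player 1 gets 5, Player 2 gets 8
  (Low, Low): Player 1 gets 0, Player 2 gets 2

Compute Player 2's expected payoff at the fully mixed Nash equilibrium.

First find x, the probability Player 1 plays High, from Player 2's indifference between High and Low: x + 8(1−x) = 12x + 2(1−x), giving x = 6/17.
Since Player 2 is indifferent in equilibrium, Player 2's expected payoff equals the payoff from either column against (6/17, 11/17). Using High: (6/17) + 8(11/17) = 94/17.

94/17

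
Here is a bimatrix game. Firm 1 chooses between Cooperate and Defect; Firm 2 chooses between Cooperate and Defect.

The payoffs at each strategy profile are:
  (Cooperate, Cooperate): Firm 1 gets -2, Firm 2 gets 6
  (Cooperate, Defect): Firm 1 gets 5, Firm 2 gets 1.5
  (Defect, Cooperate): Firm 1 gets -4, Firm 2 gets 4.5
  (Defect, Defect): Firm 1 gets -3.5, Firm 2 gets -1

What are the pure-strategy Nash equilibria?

(Cooperate, Cooperate)

(Cooperate, Cooperate): Firm 1 gets -2 ≥ -4 from Defect, and Firm 2 gets 6 ≥ 1.5 from Defect — Nash equilibrium.
(Cooperate, Defect): Firm 2 prefers Cooperate (6 > 1.5) — not an equilibrium.
(Defect, Cooperate): Firm 1 prefers Cooperate (-2 > -4) — not an equilibrium.
(Defect, Defect): Firm 1 prefers Cooperate (5 > -3.5); Firm 2 prefers Cooperate (4.5 > -1) — not an equilibrium.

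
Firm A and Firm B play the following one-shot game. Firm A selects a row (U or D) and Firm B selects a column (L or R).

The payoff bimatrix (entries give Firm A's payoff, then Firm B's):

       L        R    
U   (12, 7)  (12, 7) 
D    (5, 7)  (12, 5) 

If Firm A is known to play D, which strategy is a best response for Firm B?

Against D, Firm B earns 7 from L and 5 from R.
So L is the best response.

L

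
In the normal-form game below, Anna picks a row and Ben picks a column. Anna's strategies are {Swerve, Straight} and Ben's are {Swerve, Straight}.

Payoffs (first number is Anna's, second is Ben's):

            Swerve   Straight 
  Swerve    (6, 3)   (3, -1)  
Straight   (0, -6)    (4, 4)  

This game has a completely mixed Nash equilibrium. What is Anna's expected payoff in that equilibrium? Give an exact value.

First find y, the probability Ben plays Swerve, from Anna's indifference between Swerve and Straight: 6y + 3(1−y) = 4(1−y), giving y = 1/7.
Since Anna is indifferent in equilibrium, Anna's expected payoff equals the payoff from either row against (1/7, 6/7). Using Swerve: 6(1/7) + 3(6/7) = 24/7.

24/7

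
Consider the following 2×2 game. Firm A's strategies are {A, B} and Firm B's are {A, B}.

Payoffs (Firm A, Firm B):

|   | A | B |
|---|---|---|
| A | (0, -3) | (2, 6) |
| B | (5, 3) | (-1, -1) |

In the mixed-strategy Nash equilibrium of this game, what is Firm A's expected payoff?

First find y, the probability Firm B plays A, from Firm A's indifference between A and B: 2(1−y) = 5y − (1−y), giving y = 3/8.
Since Firm A is indifferent in equilibrium, Firm A's expected payoff equals the payoff from either row against (3/8, 5/8). Using A: 2(5/8) = 5/4.

5/4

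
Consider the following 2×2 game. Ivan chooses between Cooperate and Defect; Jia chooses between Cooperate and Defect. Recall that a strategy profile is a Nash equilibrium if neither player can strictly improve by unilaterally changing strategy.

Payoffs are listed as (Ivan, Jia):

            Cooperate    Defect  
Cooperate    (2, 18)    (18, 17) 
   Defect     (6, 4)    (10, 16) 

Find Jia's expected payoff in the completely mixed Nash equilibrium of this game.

220/13

First find p, the probability Ivan plays Cooperate, from Jia's indifference between Cooperate and Defect: 18p + 4(1−p) = 17p + 16(1−p), giving p = 12/13.
Since Jia is indifferent in equilibrium, Jia's expected payoff equals the payoff from either column against (12/13, 1/13). Using Cooperate: 18(12/13) + 4(1/13) = 220/13.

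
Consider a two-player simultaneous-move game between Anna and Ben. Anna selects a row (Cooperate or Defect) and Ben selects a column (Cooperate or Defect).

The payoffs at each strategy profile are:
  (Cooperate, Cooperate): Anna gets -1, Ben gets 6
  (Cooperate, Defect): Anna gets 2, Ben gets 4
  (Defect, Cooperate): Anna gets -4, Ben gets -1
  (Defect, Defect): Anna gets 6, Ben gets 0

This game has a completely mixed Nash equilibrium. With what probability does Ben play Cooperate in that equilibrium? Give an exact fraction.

Let y be the probability that Ben plays Cooperate. In a completely mixed equilibrium, Anna must be indifferent between Cooperate and Defect.
Anna's expected payoff from Cooperate is −y + 2(1−y); from Defect it is −4y + 6(1−y).
Setting these equal: −3y + 2 = −10y + 6, so y = 4/7.

4/7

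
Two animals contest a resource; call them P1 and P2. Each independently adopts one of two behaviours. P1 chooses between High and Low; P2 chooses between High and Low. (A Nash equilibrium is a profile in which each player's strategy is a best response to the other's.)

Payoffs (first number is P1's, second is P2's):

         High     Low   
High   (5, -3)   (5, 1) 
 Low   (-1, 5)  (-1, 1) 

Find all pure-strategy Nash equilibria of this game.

(High, Low)

(High, High): P2 prefers Low (1 > -3) — not an equilibrium.
(High, Low): P1 gets 5 ≥ -1 from Low, and P2 gets 1 ≥ -3 from High — Nash equilibrium.
(Low, High): P1 prefers High (5 > -1) — not an equilibrium.
(Low, Low): P1 prefers High (5 > -1); P2 prefers High (5 > 1) — not an equilibrium.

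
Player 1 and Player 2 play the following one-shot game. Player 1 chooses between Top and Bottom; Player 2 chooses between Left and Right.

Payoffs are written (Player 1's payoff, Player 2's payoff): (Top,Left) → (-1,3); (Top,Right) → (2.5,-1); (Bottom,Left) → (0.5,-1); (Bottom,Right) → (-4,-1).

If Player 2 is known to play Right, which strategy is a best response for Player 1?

Against Right, Player 1 earns 2.5 from Top and -4 from Bottom.
So Top is the best response.

Top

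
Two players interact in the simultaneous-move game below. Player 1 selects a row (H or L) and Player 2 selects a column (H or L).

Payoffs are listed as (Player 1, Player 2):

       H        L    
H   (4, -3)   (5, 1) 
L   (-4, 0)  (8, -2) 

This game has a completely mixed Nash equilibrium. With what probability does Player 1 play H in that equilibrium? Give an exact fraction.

Let x be the probability that Player 1 plays H. In a completely mixed equilibrium, Player 2 must be indifferent between H and L.
Player 2's expected payoff from H is −3x; from L it is x − 2(1−x).
Setting these equal: −3x = 3x − 2, so x = 1/3.

1/3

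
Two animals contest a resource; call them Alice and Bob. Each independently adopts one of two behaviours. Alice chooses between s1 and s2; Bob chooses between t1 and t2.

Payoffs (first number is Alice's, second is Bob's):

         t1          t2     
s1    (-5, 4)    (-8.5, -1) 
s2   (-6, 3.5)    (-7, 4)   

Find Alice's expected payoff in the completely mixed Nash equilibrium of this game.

First find q, the probability Bob plays t1, from Alice's indifference between s1 and s2: −5q − 8.5(1−q) = −6q − 7(1−q), giving q = 3/5.
Since Alice is indifferent in equilibrium, Alice's expected payoff equals the payoff from either row against (3/5, 2/5). Using s1: −5(3/5) − 8.5(2/5) = -32/5.

-32/5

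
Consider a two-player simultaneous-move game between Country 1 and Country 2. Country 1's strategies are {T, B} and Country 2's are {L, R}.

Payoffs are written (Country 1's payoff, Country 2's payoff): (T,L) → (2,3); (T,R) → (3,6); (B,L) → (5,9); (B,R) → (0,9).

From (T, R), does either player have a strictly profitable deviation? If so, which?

Country 1 at (T, R) earns 3; deviating to B yields 0 — not better.
Country 2 earns 6; deviating to L yields 3 — not better.
Neither player can strictly improve; the profile is a Nash equilibrium.

Neither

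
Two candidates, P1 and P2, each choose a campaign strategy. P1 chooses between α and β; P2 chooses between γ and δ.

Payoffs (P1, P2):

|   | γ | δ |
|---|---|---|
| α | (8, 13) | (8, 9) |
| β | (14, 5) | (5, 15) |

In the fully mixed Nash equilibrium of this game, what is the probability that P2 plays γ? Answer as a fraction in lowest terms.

Let q be the probability that P2 plays γ. In a completely mixed equilibrium, P1 must be indifferent between α and β.
P1's expected payoff from α is 8q + 8(1−q); from β it is 14q + 5(1−q).
Setting these equal: 8 = 9q + 5, so q = 1/3.

1/3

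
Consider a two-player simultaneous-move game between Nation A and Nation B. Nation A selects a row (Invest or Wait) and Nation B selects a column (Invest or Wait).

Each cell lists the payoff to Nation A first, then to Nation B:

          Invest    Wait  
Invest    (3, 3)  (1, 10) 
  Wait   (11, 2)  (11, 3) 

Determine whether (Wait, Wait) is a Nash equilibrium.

At (Wait, Wait), Nation A earns 11; switching to Invest would give 1, so Nation A has no profitable deviation.
Nation B earns 3; switching to Invest would give 2, so Nation B has no profitable deviation.
Neither player can gain by a unilateral deviation, so this profile is a Nash equilibrium.

Yes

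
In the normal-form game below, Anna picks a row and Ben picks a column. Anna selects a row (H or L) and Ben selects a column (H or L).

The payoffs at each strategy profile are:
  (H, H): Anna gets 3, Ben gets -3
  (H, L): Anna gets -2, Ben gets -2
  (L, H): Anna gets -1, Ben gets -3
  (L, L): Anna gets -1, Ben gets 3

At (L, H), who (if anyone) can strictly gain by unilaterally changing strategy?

Anna at (L, H) earns -1; deviating to H yields 3 — a strict improvement.
Ben earns -3; deviating to L yields 3 — a strict improvement.
Both Anna and Ben have strictly profitable deviations.

Both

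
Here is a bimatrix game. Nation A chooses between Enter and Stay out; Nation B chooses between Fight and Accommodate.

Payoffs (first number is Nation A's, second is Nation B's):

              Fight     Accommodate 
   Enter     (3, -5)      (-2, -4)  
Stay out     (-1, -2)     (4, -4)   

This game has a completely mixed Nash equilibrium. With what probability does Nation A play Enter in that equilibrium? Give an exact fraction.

2/3

Let p be the probability that Nation A plays Enter. In a completely mixed equilibrium, Nation B must be indifferent between Fight and Accommodate.
Nation B's expected payoff from Fight is −5p − 2(1−p); from Accommodate it is −4p − 4(1−p).
Setting these equal: −3p − 2 = -4, so p = 2/3.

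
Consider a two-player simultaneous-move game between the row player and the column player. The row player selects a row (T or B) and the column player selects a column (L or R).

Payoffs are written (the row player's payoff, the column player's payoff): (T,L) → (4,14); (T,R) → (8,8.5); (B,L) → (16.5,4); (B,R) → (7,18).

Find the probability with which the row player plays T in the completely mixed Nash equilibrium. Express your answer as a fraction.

28/39

Let p be the probability that the row player plays T. In a completely mixed equilibrium, the column player must be indifferent between L and R.
The column player's expected payoff from L is 14p + 4(1−p); from R it is 8.5p + 18(1−p).
Setting these equal: 10p + 4 = −9.5p + 18, so p = 28/39.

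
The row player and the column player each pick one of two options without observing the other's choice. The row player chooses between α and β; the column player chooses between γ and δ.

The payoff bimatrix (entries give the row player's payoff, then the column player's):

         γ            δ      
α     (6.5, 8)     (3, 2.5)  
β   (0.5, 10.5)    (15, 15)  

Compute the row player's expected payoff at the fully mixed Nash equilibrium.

16/3

First find y, the probability the column player plays γ, from the row player's indifference between α and β: 6.5y + 3(1−y) = 0.5y + 15(1−y), giving y = 2/3.
Since the row player is indifferent in equilibrium, the row player's expected payoff equals the payoff from either row against (2/3, 1/3). Using α: 6.5(2/3) + 3(1/3) = 16/3.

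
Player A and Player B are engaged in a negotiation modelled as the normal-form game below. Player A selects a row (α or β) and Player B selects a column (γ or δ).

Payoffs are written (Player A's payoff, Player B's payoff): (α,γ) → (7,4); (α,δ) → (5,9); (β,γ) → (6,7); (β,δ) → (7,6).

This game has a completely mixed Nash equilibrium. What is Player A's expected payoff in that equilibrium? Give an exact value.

19/3

First find q, the probability Player B plays γ, from Player A's indifference between α and β: 7q + 5(1−q) = 6q + 7(1−q), giving q = 2/3.
Since Player A is indifferent in equilibrium, Player A's expected payoff equals the payoff from either row against (2/3, 1/3). Using α: 7(2/3) + 5(1/3) = 19/3.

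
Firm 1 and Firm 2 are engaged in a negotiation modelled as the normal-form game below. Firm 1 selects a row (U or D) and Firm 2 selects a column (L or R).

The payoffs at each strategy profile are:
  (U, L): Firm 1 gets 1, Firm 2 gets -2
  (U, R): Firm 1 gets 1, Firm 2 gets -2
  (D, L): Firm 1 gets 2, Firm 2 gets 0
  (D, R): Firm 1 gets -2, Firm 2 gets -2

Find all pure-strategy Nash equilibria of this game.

(U, R) and (D, L)

(U, L): Firm 1 prefers D (2 > 1) — not an equilibrium.
(U, R): Firm 1 gets 1 ≥ -2 from D, and Firm 2 gets -2 ≥ -2 from L — Nash equilibrium.
(D, L): Firm 1 gets 2 ≥ 1 from U, and Firm 2 gets 0 ≥ -2 from R — Nash equilibrium.
(D, R): Firm 1 prefers U (1 > -2); Firm 2 prefers L (0 > -2) — not an equilibrium.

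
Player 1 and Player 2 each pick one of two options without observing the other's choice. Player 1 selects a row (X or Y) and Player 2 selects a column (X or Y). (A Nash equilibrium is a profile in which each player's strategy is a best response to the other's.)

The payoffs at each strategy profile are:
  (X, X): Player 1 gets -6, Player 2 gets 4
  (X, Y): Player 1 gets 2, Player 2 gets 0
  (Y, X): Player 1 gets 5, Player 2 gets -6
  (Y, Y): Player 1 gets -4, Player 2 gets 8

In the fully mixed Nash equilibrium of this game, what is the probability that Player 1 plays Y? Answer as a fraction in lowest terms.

2/9

Let p be the probability that Player 1 plays X. In a completely mixed equilibrium, Player 2 must be indifferent between X and Y.
Player 2's expected payoff from X is 4p − 6(1−p); from Y it is 8(1−p).
Setting these equal: 10p − 6 = −8p + 8, so p = 7/9.
Therefore Player 1 plays Y with probability 1 − 7/9 = 2/9.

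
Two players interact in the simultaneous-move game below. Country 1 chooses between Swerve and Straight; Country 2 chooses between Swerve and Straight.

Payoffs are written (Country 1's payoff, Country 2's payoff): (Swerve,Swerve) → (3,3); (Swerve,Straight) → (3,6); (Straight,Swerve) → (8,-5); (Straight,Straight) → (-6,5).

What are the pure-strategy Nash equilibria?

(Swerve, Swerve): Country 1 prefers Straight (8 > 3); Country 2 prefers Straight (6 > 3) — not an equilibrium.
(Swerve, Straight): Country 1 gets 3 ≥ -6 from Straight, and Country 2 gets 6 ≥ 3 from Swerve — Nash equilibrium.
(Straight, Swerve): Country 2 prefers Straight (5 > -5) — not an equilibrium.
(Straight, Straight): Country 1 prefers Swerve (3 > -6) — not an equilibrium.

(Swerve, Straight)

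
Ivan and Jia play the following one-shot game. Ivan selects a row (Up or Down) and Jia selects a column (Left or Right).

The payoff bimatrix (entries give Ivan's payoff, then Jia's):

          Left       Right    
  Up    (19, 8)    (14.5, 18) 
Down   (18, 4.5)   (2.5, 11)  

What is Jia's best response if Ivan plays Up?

Right

Against Up, Jia earns 8 from Left and 18 from Right.
So Right is the best response.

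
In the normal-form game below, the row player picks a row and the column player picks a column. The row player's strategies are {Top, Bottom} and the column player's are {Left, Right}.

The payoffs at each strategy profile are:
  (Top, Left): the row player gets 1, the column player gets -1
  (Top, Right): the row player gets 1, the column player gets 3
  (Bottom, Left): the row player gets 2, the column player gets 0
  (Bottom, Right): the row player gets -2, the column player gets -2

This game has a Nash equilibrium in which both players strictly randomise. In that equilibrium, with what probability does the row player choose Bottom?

2/3

Let r be the probability that the row player plays Top. In a completely mixed equilibrium, the column player must be indifferent between Left and Right.
The column player's expected payoff from Left is −r; from Right it is 3r − 2(1−r).
Setting these equal: −r = 5r − 2, so r = 1/3.
Therefore the row player plays Bottom with probability 1 − 1/3 = 2/3.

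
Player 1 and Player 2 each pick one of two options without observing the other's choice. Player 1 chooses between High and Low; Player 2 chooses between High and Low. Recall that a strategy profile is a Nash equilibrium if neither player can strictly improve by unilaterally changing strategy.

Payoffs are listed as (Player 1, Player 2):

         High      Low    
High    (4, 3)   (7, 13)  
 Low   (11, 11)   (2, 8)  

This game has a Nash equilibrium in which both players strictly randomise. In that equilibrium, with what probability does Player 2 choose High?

5/12

Let y be the probability that Player 2 plays High. In a completely mixed equilibrium, Player 1 must be indifferent between High and Low.
Player 1's expected payoff from High is 4y + 7(1−y); from Low it is 11y + 2(1−y).
Setting these equal: −3y + 7 = 9y + 2, so y = 5/12.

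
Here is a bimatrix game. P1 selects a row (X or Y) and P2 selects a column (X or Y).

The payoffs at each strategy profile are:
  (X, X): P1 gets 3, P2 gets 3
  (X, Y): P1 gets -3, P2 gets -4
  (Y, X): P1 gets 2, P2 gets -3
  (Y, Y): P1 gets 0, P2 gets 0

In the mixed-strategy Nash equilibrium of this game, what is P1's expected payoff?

First find y, the probability P2 plays X, from P1's indifference between X and Y: 3y − 3(1−y) = 2y, giving y = 3/4.
Since P1 is indifferent in equilibrium, P1's expected payoff equals the payoff from either row against (3/4, 1/4). Using X: 3(3/4) − 3(1/4) = 3/2.

3/2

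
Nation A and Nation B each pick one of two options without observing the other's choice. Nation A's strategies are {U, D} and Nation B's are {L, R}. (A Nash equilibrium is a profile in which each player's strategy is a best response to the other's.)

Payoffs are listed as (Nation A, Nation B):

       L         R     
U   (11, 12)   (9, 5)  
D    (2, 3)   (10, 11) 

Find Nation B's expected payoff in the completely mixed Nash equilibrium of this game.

39/5

First find x, the probability Nation A plays U, from Nation B's indifference between L and R: 12x + 3(1−x) = 5x + 11(1−x), giving x = 8/15.
Since Nation B is indifferent in equilibrium, Nation B's expected payoff equals the payoff from either column against (8/15, 7/15). Using L: 12(8/15) + 3(7/15) = 39/5.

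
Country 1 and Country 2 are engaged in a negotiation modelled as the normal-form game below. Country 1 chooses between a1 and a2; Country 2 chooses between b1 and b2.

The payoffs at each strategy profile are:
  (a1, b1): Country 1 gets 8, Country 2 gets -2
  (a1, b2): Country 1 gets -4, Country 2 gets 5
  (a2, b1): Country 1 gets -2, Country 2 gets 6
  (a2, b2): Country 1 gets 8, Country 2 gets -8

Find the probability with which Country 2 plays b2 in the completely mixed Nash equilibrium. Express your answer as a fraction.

Let c be the probability that Country 2 plays b1. In a completely mixed equilibrium, Country 1 must be indifferent between a1 and a2.
Country 1's expected payoff from a1 is 8c − 4(1−c); from a2 it is −2c + 8(1−c).
Setting these equal: 12c − 4 = −10c + 8, so c = 6/11.
Therefore Country 2 plays b2 with probability 1 − 6/11 = 5/11.

5/11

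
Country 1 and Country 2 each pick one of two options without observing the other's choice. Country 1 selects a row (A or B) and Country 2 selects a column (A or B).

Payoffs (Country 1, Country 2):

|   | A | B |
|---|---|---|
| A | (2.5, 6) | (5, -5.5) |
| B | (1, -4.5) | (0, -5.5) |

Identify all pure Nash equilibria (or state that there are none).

(A, A)

(A, A): Country 1 gets 2.5 ≥ 1 from B, and Country 2 gets 6 ≥ -5.5 from B — Nash equilibrium.
(A, B): Country 2 prefers A (6 > -5.5) — not an equilibrium.
(B, A): Country 1 prefers A (2.5 > 1) — not an equilibrium.
(B, B): Country 1 prefers A (5 > 0); Country 2 prefers A (-4.5 > -5.5) — not an equilibrium.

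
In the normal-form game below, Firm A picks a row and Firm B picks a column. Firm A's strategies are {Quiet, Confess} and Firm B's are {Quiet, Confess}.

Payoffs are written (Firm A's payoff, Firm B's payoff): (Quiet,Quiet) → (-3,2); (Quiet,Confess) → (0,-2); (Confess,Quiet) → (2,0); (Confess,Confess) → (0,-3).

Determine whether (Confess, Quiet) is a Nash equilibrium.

Yes

At (Confess, Quiet), Firm A earns 2; switching to Quiet would give -3, so Firm A has no profitable deviation.
Firm B earns 0; switching to Confess would give -3, so Firm B has no profitable deviation.
Neither player can gain by a unilateral deviation, so this profile is a Nash equilibrium.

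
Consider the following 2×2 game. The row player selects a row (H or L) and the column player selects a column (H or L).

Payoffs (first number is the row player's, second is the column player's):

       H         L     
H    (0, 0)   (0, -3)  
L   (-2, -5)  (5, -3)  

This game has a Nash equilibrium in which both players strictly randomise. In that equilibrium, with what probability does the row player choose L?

Let x be the probability that the row player plays H. In a completely mixed equilibrium, the column player must be indifferent between H and L.
The column player's expected payoff from H is −5(1−x); from L it is −3x − 3(1−x).
Setting these equal: 5x − 5 = -3, so x = 2/5.
Therefore the row player plays L with probability 1 − 2/5 = 3/5.

3/5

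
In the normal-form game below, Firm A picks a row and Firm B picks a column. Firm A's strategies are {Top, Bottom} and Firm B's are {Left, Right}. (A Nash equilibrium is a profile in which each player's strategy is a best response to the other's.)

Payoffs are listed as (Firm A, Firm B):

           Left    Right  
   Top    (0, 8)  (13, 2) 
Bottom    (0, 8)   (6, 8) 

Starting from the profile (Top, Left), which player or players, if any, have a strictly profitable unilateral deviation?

Neither

Firm A at (Top, Left) earns 0; deviating to Bottom yields 0 — not better.
Firm B earns 8; deviating to Right yields 2 — not better.
Neither player can strictly improve; the profile is a Nash equilibrium.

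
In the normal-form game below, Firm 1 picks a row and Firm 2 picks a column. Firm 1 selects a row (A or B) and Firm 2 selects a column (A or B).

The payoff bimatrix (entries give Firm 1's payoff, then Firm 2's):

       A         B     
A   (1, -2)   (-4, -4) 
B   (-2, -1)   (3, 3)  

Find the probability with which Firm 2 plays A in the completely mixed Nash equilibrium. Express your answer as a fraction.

7/10

Let q be the probability that Firm 2 plays A. In a completely mixed equilibrium, Firm 1 must be indifferent between A and B.
Firm 1's expected payoff from A is q − 4(1−q); from B it is −2q + 3(1−q).
Setting these equal: 5q − 4 = −5q + 3, so q = 7/10.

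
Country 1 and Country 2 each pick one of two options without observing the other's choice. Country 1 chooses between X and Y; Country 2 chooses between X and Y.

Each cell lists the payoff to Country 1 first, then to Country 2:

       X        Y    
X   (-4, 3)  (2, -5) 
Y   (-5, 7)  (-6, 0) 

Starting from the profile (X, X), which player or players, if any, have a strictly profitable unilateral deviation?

Neither

Country 1 at (X, X) earns -4; deviating to Y yields -5 — not better.
Country 2 earns 3; deviating to Y yields -5 — not better.
Neither player can strictly improve; the profile is a Nash equilibrium.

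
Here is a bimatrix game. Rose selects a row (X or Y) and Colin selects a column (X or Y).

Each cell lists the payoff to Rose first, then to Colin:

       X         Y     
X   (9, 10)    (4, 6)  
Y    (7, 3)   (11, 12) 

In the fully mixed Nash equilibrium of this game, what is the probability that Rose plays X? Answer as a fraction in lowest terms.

9/13

Let p be the probability that Rose plays X. In a completely mixed equilibrium, Colin must be indifferent between X and Y.
Colin's expected payoff from X is 10p + 3(1−p); from Y it is 6p + 12(1−p).
Setting these equal: 7p + 3 = −6p + 12, so p = 9/13.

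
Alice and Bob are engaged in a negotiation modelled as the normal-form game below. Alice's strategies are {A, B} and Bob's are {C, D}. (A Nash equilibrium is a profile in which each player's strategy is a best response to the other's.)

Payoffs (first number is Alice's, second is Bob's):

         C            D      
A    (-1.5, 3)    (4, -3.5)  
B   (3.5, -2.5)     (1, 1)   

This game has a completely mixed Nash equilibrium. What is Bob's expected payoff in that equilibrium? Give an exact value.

First find p, the probability Alice plays A, from Bob's indifference between C and D: 3p − 2.5(1−p) = −3.5p + (1−p), giving p = 7/20.
Since Bob is indifferent in equilibrium, Bob's expected payoff equals the payoff from either column against (7/20, 13/20). Using C: 3(7/20) − 2.5(13/20) = -23/40.

-23/40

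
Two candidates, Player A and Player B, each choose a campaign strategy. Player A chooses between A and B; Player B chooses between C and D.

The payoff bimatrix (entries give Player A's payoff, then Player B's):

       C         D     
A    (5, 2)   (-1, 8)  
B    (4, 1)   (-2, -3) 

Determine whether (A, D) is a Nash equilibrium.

Yes

At (A, D), Player A earns -1; switching to B would give -2, so Player A has no profitable deviation.
Player B earns 8; switching to C would give 2, so Player B has no profitable deviation.
Neither player can gain by a unilateral deviation, so this profile is a Nash equilibrium.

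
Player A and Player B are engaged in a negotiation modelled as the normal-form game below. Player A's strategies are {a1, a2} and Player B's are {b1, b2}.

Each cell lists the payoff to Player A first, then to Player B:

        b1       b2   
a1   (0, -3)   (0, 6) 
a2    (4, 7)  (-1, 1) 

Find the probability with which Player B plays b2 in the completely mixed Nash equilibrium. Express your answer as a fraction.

4/5

Let q be the probability that Player B plays b1. In a completely mixed equilibrium, Player A must be indifferent between a1 and a2.
Player A's expected payoff from a1 is 0; from a2 it is 4q − (1−q).
Setting these equal: 0 = 5q − 1, so q = 1/5.
Therefore Player B plays b2 with probability 1 − 1/5 = 4/5.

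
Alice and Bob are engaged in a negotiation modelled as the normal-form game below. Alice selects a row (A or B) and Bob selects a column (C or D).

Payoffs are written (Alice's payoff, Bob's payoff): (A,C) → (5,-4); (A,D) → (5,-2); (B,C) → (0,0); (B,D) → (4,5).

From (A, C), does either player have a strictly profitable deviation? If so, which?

Bob

Alice at (A, C) earns 5; deviating to B yields 0 — not better.
Bob earns -4; deviating to D yields -2 — a strict improvement.
Only Bob has a strictly profitable deviation.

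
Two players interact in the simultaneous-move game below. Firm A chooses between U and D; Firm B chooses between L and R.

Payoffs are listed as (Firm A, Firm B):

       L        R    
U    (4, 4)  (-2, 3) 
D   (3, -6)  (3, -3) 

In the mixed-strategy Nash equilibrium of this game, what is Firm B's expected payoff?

3/2

First find p, the probability Firm A plays U, from Firm B's indifference between L and R: 4p − 6(1−p) = 3p − 3(1−p), giving p = 3/4.
Since Firm B is indifferent in equilibrium, Firm B's expected payoff equals the payoff from either column against (3/4, 1/4). Using L: 4(3/4) − 6(1/4) = 3/2.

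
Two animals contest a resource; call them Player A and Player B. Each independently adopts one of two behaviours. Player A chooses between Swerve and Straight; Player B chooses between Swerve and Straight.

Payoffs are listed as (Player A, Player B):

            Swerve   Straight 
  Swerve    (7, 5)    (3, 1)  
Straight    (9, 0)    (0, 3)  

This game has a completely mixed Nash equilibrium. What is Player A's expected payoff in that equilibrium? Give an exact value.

First find y, the probability Player B plays Swerve, from Player A's indifference between Swerve and Straight: 7y + 3(1−y) = 9y, giving y = 3/5.
Since Player A is indifferent in equilibrium, Player A's expected payoff equals the payoff from either row against (3/5, 2/5). Using Swerve: 7(3/5) + 3(2/5) = 27/5.

27/5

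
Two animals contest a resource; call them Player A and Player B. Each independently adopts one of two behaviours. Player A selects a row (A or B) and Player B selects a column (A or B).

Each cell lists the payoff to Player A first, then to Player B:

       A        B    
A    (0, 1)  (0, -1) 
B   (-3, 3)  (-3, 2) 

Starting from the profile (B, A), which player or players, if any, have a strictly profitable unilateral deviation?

Player A at (B, A) earns -3; deviating to A yields 0 — a strict improvement.
Player B earns 3; deviating to B yields 2 — not better.
Only Player A has a strictly profitable deviation.

Player A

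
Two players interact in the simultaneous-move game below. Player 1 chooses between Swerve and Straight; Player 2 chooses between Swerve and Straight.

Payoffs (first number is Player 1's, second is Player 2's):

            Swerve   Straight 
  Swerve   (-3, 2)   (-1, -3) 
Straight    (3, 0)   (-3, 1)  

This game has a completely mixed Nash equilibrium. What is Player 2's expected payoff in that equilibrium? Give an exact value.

First find p, the probability Player 1 plays Swerve, from Player 2's indifference between Swerve and Straight: 2p = −3p + (1−p), giving p = 1/6.
Since Player 2 is indifferent in equilibrium, Player 2's expected payoff equals the payoff from either column against (1/6, 5/6). Using Swerve: 2(1/6) = 1/3.

1/3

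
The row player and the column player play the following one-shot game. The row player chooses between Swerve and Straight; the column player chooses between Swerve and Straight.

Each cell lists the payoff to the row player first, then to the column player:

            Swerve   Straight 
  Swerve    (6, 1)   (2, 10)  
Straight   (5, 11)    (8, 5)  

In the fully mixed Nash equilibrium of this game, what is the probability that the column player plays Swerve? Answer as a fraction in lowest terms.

Let y be the probability that the column player plays Swerve. In a completely mixed equilibrium, the row player must be indifferent between Swerve and Straight.
The row player's expected payoff from Swerve is 6y + 2(1−y); from Straight it is 5y + 8(1−y).
Setting these equal: 4y + 2 = −3y + 8, so y = 6/7.

6/7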